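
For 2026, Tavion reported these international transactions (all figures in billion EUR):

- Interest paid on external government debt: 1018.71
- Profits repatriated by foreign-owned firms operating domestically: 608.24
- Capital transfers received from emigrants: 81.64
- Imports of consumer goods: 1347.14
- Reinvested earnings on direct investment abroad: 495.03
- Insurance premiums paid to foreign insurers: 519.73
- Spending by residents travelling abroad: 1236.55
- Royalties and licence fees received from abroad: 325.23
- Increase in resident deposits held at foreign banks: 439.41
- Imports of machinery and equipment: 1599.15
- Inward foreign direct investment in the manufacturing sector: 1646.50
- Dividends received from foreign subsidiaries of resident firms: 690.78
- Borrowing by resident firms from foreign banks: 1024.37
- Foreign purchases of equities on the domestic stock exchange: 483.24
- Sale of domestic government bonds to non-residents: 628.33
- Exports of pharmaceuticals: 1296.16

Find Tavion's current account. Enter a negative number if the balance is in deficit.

-3522.32

Goods: -1599.15 - 1347.14 + 1296.16 = -1650.13
Services: -519.73 - 1236.55 + 325.23 = -1431.05
Primary income: -1018.71 + 690.78 - 608.24 + 495.03 = -441.14
Current account = (-1650.13) + (-1431.05) + (-441.14) = -3522.32
(Excluded from the current account — capital account: capital transfers received from emigrants 81.64; financial account: increase in resident deposits held at foreign banks 439.41, inward foreign direct investment in the manufacturing sector 1646.50, borrowing by resident firms from foreign banks 1024.37, foreign purchases of equities on the domestic stock exchange 483.24, sale of domestic government bonds to non-residents 628.33.)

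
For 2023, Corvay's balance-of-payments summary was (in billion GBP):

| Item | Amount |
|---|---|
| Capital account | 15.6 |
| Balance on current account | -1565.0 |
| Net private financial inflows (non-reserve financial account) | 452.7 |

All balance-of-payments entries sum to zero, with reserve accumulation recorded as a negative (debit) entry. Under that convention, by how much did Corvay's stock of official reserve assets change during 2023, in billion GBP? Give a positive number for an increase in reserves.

Official reserve transactions balance = -((-1565.0) + 15.6 + 452.7) = 1096.7
An accumulation of reserves is recorded as a debit (negative entry), so the change in the stock of reserves is the negative of that balance.
Change in official reserves = -(1096.7) = -1096.7

-1096.7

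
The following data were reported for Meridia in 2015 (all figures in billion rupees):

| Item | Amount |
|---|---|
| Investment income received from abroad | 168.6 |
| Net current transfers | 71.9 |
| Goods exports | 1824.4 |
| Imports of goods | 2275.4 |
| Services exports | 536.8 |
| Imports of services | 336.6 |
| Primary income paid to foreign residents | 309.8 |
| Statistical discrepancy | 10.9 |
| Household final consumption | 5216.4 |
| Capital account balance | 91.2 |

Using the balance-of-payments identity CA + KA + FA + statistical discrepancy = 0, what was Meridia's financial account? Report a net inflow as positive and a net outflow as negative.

Goods balance = 1824.4 - 2275.4 = -451.0
Services balance = 536.8 - 336.6 = 200.2
Trade balance (goods + services) = -451.0 + 200.2 = -250.8
Net primary income = 168.6 - 309.8 = -141.2
Net secondary income = 71.9
Current account = -250.8 + (-141.2) + 71.9 = -320.1
Financial account = -(-320.1 + 91.2 + 10.9) = 218.0

218.0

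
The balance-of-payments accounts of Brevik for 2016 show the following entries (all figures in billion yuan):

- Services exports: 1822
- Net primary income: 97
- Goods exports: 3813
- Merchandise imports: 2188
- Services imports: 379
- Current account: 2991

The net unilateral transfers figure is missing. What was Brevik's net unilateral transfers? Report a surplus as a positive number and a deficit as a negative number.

Current account = goods balance + services balance + net primary income + net secondary income
Sum of the known components = 3165
Net unilateral transfers = CA - (known components) = 2991 - 3165 = -174

-174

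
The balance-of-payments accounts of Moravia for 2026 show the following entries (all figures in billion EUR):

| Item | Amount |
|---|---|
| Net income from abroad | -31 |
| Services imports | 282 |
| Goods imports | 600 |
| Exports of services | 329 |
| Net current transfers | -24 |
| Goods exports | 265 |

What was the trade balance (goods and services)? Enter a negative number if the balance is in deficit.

-288

Goods balance = 265 - 600 = -335
Services balance = 329 - 282 = 47
Trade balance (goods + services) = -335 + 47 = -288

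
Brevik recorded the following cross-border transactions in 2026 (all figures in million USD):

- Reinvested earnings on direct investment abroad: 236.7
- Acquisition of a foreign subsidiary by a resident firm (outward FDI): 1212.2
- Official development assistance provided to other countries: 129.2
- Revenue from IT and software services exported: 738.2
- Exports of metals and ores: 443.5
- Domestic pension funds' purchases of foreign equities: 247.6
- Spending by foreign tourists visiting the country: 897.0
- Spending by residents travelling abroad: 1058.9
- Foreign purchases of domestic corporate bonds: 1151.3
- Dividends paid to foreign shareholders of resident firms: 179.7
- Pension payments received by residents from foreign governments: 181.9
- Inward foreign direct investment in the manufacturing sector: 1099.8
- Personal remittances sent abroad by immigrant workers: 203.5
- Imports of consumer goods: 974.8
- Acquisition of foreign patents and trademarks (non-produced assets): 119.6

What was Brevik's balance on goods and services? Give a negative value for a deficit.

45.0

Goods: 443.5 - 974.8 = -531.3
Services: 738.2 + 897.0 - 1058.9 = 576.3
Trade balance = -531.3 + 576.3 = 45.0
(Excluded from the trade balance — primary income: reinvested earnings on direct investment abroad 236.7, dividends paid to foreign shareholders of resident firms 179.7; financial account: acquisition of a foreign subsidiary by a resident firm (outward FDI) 1212.2, domestic pension funds' purchases of foreign equities 247.6, foreign purchases of domestic corporate bonds 1151.3, inward foreign direct investment in the manufacturing sector 1099.8; secondary income: official development assistance provided to other countries 129.2, pension payments received by residents from foreign governments 181.9, personal remittances sent abroad by immigrant workers 203.5; capital account: acquisition of foreign patents and trademarks (non-produced assets) 119.6.)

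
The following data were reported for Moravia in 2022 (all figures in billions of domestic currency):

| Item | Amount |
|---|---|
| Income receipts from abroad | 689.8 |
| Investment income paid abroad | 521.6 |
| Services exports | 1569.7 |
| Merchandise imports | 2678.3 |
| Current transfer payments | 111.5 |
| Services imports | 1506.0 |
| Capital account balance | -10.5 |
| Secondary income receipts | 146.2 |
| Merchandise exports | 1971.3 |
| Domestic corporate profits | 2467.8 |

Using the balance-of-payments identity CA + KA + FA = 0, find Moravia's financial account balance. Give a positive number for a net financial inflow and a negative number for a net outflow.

Goods balance = 1971.3 - 2678.3 = -707.0
Services balance = 1569.7 - 1506.0 = 63.7
Trade balance (goods + services) = -707.0 + 63.7 = -643.3
Net primary income = 689.8 - 521.6 = 168.2
Net secondary income = 146.2 - 111.5 = 34.7
Current account = -643.3 + 168.2 + 34.7 = -440.4
Financial account = -(-440.4 + (-10.5)) = 450.9

450.9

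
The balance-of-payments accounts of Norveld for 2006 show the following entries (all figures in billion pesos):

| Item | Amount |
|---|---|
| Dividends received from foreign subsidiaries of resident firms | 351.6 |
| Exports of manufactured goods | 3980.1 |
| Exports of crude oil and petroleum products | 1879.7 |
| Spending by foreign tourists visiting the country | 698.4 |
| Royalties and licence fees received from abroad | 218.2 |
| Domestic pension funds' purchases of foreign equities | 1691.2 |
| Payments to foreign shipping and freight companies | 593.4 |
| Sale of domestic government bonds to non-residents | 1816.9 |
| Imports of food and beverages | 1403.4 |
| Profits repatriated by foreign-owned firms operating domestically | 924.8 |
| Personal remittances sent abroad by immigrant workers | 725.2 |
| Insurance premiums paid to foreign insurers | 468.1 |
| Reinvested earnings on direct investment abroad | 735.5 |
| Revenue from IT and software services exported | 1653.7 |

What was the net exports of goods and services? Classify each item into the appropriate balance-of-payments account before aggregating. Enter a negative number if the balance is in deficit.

5965.2

Goods: 1879.7 + 3980.1 - 1403.4 = 4456.4
Services: -468.1 + 218.2 - 593.4 + 698.4 + 1653.7 = 1508.8
Trade balance = 4456.4 + 1508.8 = 5965.2
(Excluded from the trade balance — primary income: dividends received from foreign subsidiaries of resident firms 351.6, profits repatriated by foreign-owned firms operating domestically 924.8, reinvested earnings on direct investment abroad 735.5; financial account: domestic pension funds' purchases of foreign equities 1691.2, sale of domestic government bonds to non-residents 1816.9; secondary income: personal remittances sent abroad by immigrant workers 725.2.)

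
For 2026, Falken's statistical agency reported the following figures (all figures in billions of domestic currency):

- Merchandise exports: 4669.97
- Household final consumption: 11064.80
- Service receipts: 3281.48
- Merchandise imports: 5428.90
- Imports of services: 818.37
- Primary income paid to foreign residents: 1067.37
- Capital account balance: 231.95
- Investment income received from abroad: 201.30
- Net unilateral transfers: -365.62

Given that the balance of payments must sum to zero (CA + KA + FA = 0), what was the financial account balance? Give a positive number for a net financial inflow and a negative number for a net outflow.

-704.44

Goods balance = 4669.97 - 5428.90 = -758.93
Services balance = 3281.48 - 818.37 = 2463.11
Trade balance (goods + services) = -758.93 + 2463.11 = 1704.18
Net primary income = 201.30 - 1067.37 = -866.07
Net secondary income = -365.62
Current account = 1704.18 + (-866.07) + (-365.62) = 472.49
Financial account = -(472.49 + 231.95) = -704.44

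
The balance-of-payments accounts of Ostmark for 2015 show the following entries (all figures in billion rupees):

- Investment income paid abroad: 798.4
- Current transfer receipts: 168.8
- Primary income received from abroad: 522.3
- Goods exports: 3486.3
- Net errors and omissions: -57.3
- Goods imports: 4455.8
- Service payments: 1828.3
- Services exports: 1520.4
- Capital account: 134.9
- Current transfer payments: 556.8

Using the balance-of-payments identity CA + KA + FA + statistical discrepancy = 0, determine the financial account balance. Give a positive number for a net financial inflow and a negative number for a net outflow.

1863.9

Goods balance = 3486.3 - 4455.8 = -969.5
Services balance = 1520.4 - 1828.3 = -307.9
Trade balance (goods + services) = -969.5 + (-307.9) = -1277.4
Net primary income = 522.3 - 798.4 = -276.1
Net secondary income = 168.8 - 556.8 = -388.0
Current account = -1277.4 + (-276.1) + (-388.0) = -1941.5
Financial account = -(-1941.5 + 134.9 + (-57.3)) = 1863.9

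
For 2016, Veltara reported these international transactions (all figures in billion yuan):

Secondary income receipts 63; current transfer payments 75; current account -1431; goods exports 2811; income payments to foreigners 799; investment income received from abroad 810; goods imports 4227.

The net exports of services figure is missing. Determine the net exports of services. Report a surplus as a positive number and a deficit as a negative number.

-14

Current account = goods balance + services balance + net primary income + net secondary income
Sum of the known components = -1417
Net exports of services = CA - (known components) = -1431 - (-1417) = -14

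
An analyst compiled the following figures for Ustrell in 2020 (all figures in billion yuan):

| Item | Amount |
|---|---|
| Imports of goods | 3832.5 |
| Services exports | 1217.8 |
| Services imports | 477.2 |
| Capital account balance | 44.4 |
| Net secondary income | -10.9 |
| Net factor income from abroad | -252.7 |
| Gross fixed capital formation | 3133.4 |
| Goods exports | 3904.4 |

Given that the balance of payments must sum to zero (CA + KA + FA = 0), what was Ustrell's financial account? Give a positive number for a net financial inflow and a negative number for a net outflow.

-593.3

Goods balance = 3904.4 - 3832.5 = 71.9
Services balance = 1217.8 - 477.2 = 740.6
Trade balance (goods + services) = 71.9 + 740.6 = 812.5
Net primary income = -252.7
Net secondary income = -10.9
Current account = 812.5 + (-252.7) + (-10.9) = 548.9
Financial account = -(548.9 + 44.4) = -593.3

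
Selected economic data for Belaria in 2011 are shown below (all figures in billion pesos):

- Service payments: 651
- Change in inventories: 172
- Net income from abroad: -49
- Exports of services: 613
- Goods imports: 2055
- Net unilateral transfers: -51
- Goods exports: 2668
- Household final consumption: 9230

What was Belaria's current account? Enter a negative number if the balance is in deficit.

Goods balance = 2668 - 2055 = 613
Services balance = 613 - 651 = -38
Trade balance (goods + services) = 613 + (-38) = 575
Net primary income = -49
Net secondary income = -51
Current account = 575 + (-49) + (-51) = 475

475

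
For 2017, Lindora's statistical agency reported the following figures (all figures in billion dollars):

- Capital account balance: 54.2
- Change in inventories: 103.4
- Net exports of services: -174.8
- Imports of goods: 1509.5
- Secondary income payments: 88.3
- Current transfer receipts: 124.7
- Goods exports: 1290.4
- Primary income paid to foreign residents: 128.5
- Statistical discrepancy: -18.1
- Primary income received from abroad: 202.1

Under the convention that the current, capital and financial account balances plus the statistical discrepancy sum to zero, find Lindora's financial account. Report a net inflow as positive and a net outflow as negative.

Goods balance = 1290.4 - 1509.5 = -219.1
Services balance = -174.8
Trade balance (goods + services) = -219.1 + (-174.8) = -393.9
Net primary income = 202.1 - 128.5 = 73.6
Net secondary income = 124.7 - 88.3 = 36.4
Current account = -393.9 + 73.6 + 36.4 = -283.9
Financial account = -(-283.9 + 54.2 + (-18.1)) = 247.8

247.8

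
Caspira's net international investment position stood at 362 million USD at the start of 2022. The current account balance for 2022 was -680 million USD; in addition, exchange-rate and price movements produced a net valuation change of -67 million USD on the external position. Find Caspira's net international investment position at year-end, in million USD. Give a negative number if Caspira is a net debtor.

-385

Change in NIIP = current account + net valuation change = -680 + (-67) = -747
End-of-year NIIP = 362 + (-747) = -385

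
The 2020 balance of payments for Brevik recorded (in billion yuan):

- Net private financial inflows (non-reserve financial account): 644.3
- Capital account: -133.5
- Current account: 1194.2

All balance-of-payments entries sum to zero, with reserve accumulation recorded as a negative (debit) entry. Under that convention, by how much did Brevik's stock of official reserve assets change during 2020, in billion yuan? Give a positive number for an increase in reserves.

1705.0

Official reserve transactions balance = -(1194.2 + (-133.5) + 644.3) = -1705.0
An accumulation of reserves is recorded as a debit (negative entry), so the change in the stock of reserves is the negative of that balance.
Change in official reserves = -(-1705.0) = 1705.0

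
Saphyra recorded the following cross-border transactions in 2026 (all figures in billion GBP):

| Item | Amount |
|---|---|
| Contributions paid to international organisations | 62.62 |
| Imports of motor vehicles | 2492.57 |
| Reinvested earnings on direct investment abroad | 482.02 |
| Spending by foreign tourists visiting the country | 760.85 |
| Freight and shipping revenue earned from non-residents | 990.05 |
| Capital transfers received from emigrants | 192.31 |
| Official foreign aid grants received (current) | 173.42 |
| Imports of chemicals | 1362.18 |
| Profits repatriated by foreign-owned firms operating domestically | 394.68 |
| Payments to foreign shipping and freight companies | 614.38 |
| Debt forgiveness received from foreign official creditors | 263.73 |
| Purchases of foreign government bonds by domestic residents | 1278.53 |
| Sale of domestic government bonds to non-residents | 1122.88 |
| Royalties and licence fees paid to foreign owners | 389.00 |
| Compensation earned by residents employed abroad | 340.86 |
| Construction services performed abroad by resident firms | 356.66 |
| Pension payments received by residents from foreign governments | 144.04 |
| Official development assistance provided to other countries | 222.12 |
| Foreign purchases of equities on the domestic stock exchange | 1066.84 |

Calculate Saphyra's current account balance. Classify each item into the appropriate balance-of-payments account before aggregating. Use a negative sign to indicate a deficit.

-2289.65

Goods: -1362.18 - 2492.57 = -3854.75
Services: -614.38 - 389.00 + 356.66 + 990.05 + 760.85 = 1104.18
Primary income: 482.02 - 394.68 + 340.86 = 428.20
Secondary income: -62.62 - 222.12 + 173.42 + 144.04 = 32.72
Current account = (-3854.75) + 1104.18 + 428.20 + 32.72 = -2289.65
(Excluded from the current account — capital account: capital transfers received from emigrants 192.31, debt forgiveness received from foreign official creditors 263.73; financial account: purchases of foreign government bonds by domestic residents 1278.53, sale of domestic government bonds to non-residents 1122.88, foreign purchases of equities on the domestic stock exchange 1066.84.)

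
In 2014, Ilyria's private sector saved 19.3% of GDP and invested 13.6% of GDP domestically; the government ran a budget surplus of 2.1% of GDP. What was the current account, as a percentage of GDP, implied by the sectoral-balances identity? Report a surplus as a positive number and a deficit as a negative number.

By the sectoral-balances identity, CA = (S_private - I) + (T - G).
Private balance = 19.3 - 13.6 = 5.7
Government balance (T - G) = 2.1
CA = 5.7 + 2.1 = 7.8

7.8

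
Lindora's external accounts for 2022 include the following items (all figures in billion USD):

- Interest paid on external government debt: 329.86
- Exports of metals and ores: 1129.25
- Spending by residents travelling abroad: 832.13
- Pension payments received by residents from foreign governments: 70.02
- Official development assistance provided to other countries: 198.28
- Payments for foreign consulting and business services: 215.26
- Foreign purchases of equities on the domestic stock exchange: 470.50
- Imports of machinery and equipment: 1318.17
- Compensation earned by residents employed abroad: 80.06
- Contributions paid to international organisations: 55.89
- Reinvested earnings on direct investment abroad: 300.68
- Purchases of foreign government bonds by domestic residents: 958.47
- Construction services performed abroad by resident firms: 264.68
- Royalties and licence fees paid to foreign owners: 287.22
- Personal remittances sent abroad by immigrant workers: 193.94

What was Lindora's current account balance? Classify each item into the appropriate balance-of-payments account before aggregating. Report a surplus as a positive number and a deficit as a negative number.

-1586.06

Goods: 1129.25 - 1318.17 = -188.92
Services: -215.26 - 832.13 - 287.22 + 264.68 = -1069.93
Primary income: 80.06 - 329.86 + 300.68 = 50.88
Secondary income: -55.89 - 198.28 - 193.94 + 70.02 = -378.09
Current account = (-188.92) + (-1069.93) + 50.88 + (-378.09) = -1586.06
(Excluded from the current account — financial account: foreign purchases of equities on the domestic stock exchange 470.50, purchases of foreign government bonds by domestic residents 958.47.)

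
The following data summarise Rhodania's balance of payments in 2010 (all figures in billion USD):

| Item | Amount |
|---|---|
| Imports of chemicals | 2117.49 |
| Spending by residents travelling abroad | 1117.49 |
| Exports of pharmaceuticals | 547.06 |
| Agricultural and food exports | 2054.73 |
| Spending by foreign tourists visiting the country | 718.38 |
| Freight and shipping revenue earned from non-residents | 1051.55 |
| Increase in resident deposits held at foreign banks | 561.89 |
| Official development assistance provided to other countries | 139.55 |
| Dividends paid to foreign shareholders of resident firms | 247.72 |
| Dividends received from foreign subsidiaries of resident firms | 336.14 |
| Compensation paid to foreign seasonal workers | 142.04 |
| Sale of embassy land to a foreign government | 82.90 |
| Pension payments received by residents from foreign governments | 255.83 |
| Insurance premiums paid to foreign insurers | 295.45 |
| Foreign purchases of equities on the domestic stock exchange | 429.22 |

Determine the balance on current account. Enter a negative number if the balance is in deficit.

Goods: 2054.73 - 2117.49 + 547.06 = 484.30
Services: -295.45 + 1051.55 + 718.38 - 1117.49 = 356.99
Primary income: -247.72 + 336.14 - 142.04 = -53.62
Secondary income: -139.55 + 255.83 = 116.28
Current account = 484.30 + 356.99 + (-53.62) + 116.28 = 903.95
(Excluded from the current account — financial account: increase in resident deposits held at foreign banks 561.89, foreign purchases of equities on the domestic stock exchange 429.22; capital account: sale of embassy land to a foreign government 82.90.)

903.95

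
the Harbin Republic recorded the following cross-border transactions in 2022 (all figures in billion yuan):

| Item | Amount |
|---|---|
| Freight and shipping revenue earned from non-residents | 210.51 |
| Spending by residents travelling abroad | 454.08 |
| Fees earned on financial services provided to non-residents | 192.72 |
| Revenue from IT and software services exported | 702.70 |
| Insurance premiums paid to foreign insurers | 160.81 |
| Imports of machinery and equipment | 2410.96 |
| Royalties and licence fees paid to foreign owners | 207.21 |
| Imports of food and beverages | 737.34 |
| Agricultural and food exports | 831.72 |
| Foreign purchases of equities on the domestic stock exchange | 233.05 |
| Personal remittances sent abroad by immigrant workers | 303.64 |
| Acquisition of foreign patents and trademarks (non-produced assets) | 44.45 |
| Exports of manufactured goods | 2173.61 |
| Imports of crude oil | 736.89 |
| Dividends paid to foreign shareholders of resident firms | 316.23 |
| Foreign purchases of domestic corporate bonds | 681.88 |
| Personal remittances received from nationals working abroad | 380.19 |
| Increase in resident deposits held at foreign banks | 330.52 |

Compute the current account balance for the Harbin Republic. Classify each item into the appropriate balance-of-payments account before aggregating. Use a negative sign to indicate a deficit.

Goods: -736.89 - 2410.96 + 831.72 + 2173.61 - 737.34 = -879.86
Services: 192.72 + 702.70 - 160.81 + 210.51 - 454.08 - 207.21 = 283.83
Primary income: -316.23
Secondary income: 380.19 - 303.64 = 76.55
Current account = (-879.86) + 283.83 + (-316.23) + 76.55 = -835.71
(Excluded from the current account — financial account: foreign purchases of equities on the domestic stock exchange 233.05, foreign purchases of domestic corporate bonds 681.88, increase in resident deposits held at foreign banks 330.52; capital account: acquisition of foreign patents and trademarks (non-produced assets) 44.45.)

-835.71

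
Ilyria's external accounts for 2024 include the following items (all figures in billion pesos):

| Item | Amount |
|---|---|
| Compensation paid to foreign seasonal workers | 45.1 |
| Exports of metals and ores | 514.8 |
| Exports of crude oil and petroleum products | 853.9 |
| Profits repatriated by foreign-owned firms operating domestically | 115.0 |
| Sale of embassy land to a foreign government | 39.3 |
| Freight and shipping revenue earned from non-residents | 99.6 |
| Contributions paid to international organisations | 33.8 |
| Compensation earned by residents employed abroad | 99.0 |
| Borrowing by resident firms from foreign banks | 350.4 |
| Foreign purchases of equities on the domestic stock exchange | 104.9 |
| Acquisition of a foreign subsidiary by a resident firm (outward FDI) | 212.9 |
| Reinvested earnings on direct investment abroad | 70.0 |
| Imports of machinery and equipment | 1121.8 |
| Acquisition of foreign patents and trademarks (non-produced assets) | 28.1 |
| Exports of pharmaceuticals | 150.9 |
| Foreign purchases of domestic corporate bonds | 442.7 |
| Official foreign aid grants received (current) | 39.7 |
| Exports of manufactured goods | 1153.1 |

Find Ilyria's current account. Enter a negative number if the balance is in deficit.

1665.3

Goods: 150.9 - 1121.8 + 514.8 + 853.9 + 1153.1 = 1550.9
Services: 99.6
Primary income: 99.0 + 70.0 - 45.1 - 115.0 = 8.9
Secondary income: 39.7 - 33.8 = 5.9
Current account = 1550.9 + 99.6 + 8.9 + 5.9 = 1665.3
(Excluded from the current account — capital account: sale of embassy land to a foreign government 39.3, acquisition of foreign patents and trademarks (non-produced assets) 28.1; financial account: borrowing by resident firms from foreign banks 350.4, foreign purchases of equities on the domestic stock exchange 104.9, acquisition of a foreign subsidiary by a resident firm (outward FDI) 212.9, foreign purchases of domestic corporate bonds 442.7.)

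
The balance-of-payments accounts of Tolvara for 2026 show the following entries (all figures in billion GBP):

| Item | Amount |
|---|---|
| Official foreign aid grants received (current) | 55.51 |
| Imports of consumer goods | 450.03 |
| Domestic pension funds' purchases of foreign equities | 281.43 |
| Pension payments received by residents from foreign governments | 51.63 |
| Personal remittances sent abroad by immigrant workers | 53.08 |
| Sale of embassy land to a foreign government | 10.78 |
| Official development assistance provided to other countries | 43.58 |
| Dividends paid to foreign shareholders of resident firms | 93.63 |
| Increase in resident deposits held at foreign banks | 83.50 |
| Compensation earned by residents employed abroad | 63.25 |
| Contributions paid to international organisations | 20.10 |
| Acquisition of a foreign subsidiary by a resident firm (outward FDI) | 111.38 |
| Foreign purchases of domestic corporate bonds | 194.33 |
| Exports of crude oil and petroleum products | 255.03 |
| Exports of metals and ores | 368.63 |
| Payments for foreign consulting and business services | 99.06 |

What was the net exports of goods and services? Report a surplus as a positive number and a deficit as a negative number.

Goods: -450.03 + 255.03 + 368.63 = 173.63
Services: -99.06
Trade balance = 173.63 + (-99.06) = 74.57
(Excluded from the trade balance — secondary income: official foreign aid grants received (current) 55.51, pension payments received by residents from foreign governments 51.63, personal remittances sent abroad by immigrant workers 53.08, official development assistance provided to other countries 43.58, contributions paid to international organisations 20.10; financial account: domestic pension funds' purchases of foreign equities 281.43, increase in resident deposits held at foreign banks 83.50, acquisition of a foreign subsidiary by a resident firm (outward FDI) 111.38, foreign purchases of domestic corporate bonds 194.33; capital account: sale of embassy land to a foreign government 10.78; primary income: dividends paid to foreign shareholders of resident firms 93.63, compensation earned by residents employed abroad 63.25.)

74.57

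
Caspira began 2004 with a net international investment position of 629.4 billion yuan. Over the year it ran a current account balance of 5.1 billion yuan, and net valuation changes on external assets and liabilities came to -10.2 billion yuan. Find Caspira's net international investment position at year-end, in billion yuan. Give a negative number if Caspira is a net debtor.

624.3

Change in NIIP = current account + net valuation change = 5.1 + (-10.2) = -5.1
End-of-year NIIP = 629.4 + (-5.1) = 624.3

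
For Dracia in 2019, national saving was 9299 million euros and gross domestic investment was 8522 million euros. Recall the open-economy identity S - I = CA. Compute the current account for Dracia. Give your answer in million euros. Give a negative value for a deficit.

CA = S - I = 9299 - 8522 = 777

777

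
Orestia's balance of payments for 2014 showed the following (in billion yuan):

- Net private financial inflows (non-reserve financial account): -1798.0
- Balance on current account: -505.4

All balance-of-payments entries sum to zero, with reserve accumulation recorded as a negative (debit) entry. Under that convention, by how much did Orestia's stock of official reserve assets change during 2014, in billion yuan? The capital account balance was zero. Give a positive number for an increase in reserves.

Official reserve transactions balance = -((-505.4) + (-1798.0)) = 2303.4
An accumulation of reserves is recorded as a debit (negative entry), so the change in the stock of reserves is the negative of that balance.
Change in official reserves = -(2303.4) = -2303.4

-2303.4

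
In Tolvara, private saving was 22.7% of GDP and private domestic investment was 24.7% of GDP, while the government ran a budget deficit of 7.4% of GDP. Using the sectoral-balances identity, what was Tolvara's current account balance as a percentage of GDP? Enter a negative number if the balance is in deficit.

By the sectoral-balances identity, CA = (S_private - I) + (T - G).
Private balance = 22.7 - 24.7 = -2.0
Government balance (T - G) = -7.4
CA = -2.0 + (-7.4) = -9.4

-9.4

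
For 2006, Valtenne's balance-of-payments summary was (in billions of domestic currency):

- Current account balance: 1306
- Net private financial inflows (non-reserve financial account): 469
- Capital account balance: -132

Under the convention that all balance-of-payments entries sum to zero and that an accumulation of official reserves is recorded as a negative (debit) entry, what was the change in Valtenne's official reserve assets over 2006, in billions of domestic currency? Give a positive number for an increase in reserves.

1643

Official reserve transactions balance = -(1306 + (-132) + 469) = -1643
An accumulation of reserves is recorded as a debit (negative entry), so the change in the stock of reserves is the negative of that balance.
Change in official reserves = -(-1643) = 1643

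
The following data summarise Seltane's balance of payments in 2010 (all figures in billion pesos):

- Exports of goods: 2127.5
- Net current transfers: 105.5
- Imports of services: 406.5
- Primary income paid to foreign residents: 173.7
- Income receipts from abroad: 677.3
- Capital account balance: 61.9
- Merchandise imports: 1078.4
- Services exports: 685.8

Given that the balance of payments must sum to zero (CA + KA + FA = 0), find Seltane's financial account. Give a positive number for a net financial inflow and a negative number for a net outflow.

-1999.4

Goods balance = 2127.5 - 1078.4 = 1049.1
Services balance = 685.8 - 406.5 = 279.3
Trade balance (goods + services) = 1049.1 + 279.3 = 1328.4
Net primary income = 677.3 - 173.7 = 503.6
Net secondary income = 105.5
Current account = 1328.4 + 503.6 + 105.5 = 1937.5
Financial account = -(1937.5 + 61.9) = -1999.4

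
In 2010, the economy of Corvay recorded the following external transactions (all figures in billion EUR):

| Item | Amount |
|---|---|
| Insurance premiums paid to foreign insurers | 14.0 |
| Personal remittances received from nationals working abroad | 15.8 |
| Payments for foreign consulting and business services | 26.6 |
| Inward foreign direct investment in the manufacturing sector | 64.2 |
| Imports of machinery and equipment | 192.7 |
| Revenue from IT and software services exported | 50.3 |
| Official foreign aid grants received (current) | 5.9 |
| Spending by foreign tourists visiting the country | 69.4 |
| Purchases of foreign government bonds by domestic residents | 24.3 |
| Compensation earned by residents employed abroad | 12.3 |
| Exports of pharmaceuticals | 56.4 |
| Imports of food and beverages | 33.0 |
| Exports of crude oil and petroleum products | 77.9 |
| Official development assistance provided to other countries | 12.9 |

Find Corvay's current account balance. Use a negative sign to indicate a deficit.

Goods: -192.7 + 56.4 - 33.0 + 77.9 = -91.4
Services: 69.4 - 26.6 - 14.0 + 50.3 = 79.1
Primary income: 12.3
Secondary income: 15.8 + 5.9 - 12.9 = 8.8
Current account = (-91.4) + 79.1 + 12.3 + 8.8 = 8.8
(Excluded from the current account — financial account: inward foreign direct investment in the manufacturing sector 64.2, purchases of foreign government bonds by domestic residents 24.3.)

8.8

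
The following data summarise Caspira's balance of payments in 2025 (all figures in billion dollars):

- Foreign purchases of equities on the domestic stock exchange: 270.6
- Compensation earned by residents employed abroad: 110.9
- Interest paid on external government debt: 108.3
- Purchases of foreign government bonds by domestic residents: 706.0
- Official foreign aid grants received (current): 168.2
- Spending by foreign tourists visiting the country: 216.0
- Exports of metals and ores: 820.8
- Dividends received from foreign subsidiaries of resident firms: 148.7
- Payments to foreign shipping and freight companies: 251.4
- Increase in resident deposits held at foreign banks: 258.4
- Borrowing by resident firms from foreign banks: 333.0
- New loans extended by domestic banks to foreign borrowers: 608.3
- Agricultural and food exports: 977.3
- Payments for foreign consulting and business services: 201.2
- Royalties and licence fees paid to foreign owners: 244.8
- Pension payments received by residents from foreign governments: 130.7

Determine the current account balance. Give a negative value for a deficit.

Goods: 820.8 + 977.3 = 1798.1
Services: -244.8 - 251.4 + 216.0 - 201.2 = -481.4
Primary income: -108.3 + 148.7 + 110.9 = 151.3
Secondary income: 130.7 + 168.2 = 298.9
Current account = 1798.1 + (-481.4) + 151.3 + 298.9 = 1766.9
(Excluded from the current account — financial account: foreign purchases of equities on the domestic stock exchange 270.6, purchases of foreign government bonds by domestic residents 706.0, increase in resident deposits held at foreign banks 258.4, borrowing by resident firms from foreign banks 333.0, new loans extended by domestic banks to foreign borrowers 608.3.)

1766.9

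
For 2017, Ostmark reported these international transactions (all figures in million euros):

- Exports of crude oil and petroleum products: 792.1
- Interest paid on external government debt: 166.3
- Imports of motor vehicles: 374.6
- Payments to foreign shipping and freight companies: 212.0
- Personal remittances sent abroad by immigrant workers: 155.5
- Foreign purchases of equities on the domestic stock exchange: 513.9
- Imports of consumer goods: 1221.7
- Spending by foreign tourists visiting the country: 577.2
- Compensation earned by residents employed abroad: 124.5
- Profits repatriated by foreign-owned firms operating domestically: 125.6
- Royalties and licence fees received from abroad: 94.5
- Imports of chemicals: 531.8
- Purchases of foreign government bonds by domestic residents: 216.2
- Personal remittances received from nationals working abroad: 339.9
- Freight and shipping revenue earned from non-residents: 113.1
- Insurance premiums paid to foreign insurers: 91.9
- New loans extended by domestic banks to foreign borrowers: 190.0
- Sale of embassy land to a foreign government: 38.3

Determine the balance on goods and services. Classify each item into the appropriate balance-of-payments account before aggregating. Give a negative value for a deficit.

-855.1

Goods: -374.6 - 531.8 - 1221.7 + 792.1 = -1336.0
Services: -91.9 - 212.0 + 113.1 + 94.5 + 577.2 = 480.9
Trade balance = -1336.0 + 480.9 = -855.1
(Excluded from the trade balance — primary income: interest paid on external government debt 166.3, compensation earned by residents employed abroad 124.5, profits repatriated by foreign-owned firms operating domestically 125.6; secondary income: personal remittances sent abroad by immigrant workers 155.5, personal remittances received from nationals working abroad 339.9; financial account: foreign purchases of equities on the domestic stock exchange 513.9, purchases of foreign government bonds by domestic residents 216.2, new loans extended by domestic banks to foreign borrowers 190.0; capital account: sale of embassy land to a foreign government 38.3.)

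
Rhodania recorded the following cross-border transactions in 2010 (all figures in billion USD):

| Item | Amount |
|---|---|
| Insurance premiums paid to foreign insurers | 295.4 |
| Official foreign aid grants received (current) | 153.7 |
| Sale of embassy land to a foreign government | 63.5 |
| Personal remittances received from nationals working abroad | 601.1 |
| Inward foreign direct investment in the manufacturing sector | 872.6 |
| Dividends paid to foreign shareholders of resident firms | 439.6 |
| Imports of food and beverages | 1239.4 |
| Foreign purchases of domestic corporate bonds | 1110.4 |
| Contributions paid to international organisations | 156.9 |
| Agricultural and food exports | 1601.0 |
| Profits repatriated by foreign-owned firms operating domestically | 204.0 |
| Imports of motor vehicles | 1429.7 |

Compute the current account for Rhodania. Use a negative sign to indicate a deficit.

Goods: 1601.0 - 1429.7 - 1239.4 = -1068.1
Services: -295.4
Primary income: -204.0 - 439.6 = -643.6
Secondary income: -156.9 + 601.1 + 153.7 = 597.9
Current account = (-1068.1) + (-295.4) + (-643.6) + 597.9 = -1409.2
(Excluded from the current account — capital account: sale of embassy land to a foreign government 63.5; financial account: inward foreign direct investment in the manufacturing sector 872.6, foreign purchases of domestic corporate bonds 1110.4.)

-1409.2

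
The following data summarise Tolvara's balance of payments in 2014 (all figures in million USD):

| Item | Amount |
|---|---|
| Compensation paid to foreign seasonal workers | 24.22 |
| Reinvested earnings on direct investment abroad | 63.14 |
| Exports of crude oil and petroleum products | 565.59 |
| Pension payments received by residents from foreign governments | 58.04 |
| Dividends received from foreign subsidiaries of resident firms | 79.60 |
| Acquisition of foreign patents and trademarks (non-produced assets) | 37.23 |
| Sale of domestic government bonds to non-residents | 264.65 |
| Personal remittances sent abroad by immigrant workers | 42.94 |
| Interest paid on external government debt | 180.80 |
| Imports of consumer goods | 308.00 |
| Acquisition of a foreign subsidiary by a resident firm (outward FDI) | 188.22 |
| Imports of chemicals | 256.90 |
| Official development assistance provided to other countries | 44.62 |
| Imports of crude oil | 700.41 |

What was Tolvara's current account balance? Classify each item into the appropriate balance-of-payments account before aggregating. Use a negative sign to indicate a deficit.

Goods: -256.90 - 700.41 + 565.59 - 308.00 = -699.72
Primary income: 79.60 - 180.80 + 63.14 - 24.22 = -62.28
Secondary income: -42.94 + 58.04 - 44.62 = -29.52
Current account = (-699.72) + (-62.28) + (-29.52) = -791.52
(Excluded from the current account — capital account: acquisition of foreign patents and trademarks (non-produced assets) 37.23; financial account: sale of domestic government bonds to non-residents 264.65, acquisition of a foreign subsidiary by a resident firm (outward FDI) 188.22.)

-791.52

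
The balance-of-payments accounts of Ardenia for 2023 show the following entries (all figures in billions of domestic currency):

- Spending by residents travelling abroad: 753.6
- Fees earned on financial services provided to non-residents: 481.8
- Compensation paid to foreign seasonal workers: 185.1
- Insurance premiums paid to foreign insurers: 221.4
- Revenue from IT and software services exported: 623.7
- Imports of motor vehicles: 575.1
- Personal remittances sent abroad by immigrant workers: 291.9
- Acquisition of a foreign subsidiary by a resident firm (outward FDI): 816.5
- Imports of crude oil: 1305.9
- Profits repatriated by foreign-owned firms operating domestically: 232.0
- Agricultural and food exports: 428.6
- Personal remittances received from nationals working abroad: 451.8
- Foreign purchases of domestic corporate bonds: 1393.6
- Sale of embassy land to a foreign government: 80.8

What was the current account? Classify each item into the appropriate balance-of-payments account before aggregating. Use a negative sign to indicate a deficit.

Goods: -1305.9 + 428.6 - 575.1 = -1452.4
Services: 481.8 - 221.4 - 753.6 + 623.7 = 130.5
Primary income: -232.0 - 185.1 = -417.1
Secondary income: -291.9 + 451.8 = 159.9
Current account = (-1452.4) + 130.5 + (-417.1) + 159.9 = -1579.1
(Excluded from the current account — financial account: acquisition of a foreign subsidiary by a resident firm (outward FDI) 816.5, foreign purchases of domestic corporate bonds 1393.6; capital account: sale of embassy land to a foreign government 80.8.)

-1579.1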